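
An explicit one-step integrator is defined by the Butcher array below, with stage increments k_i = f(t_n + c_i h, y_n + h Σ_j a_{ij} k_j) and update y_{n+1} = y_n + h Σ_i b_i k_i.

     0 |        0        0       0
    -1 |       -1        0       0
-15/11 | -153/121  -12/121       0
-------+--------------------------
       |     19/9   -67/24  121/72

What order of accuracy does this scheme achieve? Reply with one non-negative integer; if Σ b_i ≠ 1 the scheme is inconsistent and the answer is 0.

b = (19/9, -67/24, 121/72)
c = (0, -1, -15/11)
Ac = (0, 0, 12/121)
Σ b_i: 19/9·1 + (-67/24)·1 + 121/72·1 = 1 ✓
b·c: (-67/24)·(-1) + 121/72·(-15/11) = 1/2 ✓
b·c²: (-67/24)·1 + 121/72·225/121 = 1/3 ✓
b·Ac: 121/72·12/121 = 1/6 ✓; 3 stages ⇒ order 3.

3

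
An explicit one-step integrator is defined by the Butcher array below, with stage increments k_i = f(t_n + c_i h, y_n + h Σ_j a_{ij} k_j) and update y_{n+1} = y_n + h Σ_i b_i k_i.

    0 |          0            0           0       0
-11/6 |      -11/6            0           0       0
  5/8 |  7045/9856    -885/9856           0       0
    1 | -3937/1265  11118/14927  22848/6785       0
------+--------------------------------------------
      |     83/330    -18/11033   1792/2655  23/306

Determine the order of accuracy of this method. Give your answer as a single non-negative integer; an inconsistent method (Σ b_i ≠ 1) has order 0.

4

b = (83/330, -18/11033, 1792/2655, 23/306)
c = (0, -11/6, 5/8, 1)
Ac = (0, 0, 295/1792, 17/23)
Σ b_i: 83/330·1 + (-18/11033)·1 + 1792/2655·1 + 23/306·1 = 1 ✓
b·c: (-18/11033)·(-11/6) + 1792/2655·5/8 + 23/306·1 = 1/2 ✓
b·c²: (-18/11033)·121/36 + 1792/2655·25/64 + 23/306·1 = 1/3 ✓
b·Ac: 1792/2655·295/1792 + 23/306·17/23 = 1/6 ✓
b·c³: (-18/11033)·(-1331/216) + 1792/2655·125/512 + 23/306·1 = 1/4 ✓
b·(c∘Ac): 1792/2655·1475/14336 + 23/306·17/23 = 1/8 ✓
b·Ac²: 1792/2655·(-3245/10752) + 23/306·527/138 = 1/12 ✓
b·A²c: 23/306·51/92 = 1/24 ✓; 4 stages ⇒ order 4.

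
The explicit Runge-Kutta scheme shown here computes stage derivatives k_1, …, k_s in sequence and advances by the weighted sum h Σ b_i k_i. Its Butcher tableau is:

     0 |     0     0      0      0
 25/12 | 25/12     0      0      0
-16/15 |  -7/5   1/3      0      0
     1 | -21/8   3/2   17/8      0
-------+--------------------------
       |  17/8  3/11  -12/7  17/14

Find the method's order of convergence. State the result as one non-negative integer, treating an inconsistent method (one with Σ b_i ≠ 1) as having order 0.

0

b = (17/8, 3/11, -12/7, 17/14)
c = (0, 25/12, -16/15, 1)
Ac = (0, 0, 25/36, 103/120)
Σ b_i: 17/8·1 + 3/11·1 + (-12/7)·1 + 17/14·1 = 167/88 ≠ 1 ⇒ order 0.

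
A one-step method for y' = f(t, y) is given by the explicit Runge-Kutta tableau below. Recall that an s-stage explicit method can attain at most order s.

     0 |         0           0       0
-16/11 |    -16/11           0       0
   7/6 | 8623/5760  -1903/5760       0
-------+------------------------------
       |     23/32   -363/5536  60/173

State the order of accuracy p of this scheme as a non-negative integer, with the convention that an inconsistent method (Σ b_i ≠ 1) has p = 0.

3

b = (23/32, -363/5536, 60/173)
c = (0, -16/11, 7/6)
Ac = (0, 0, 173/360)
Σ b_i: 23/32·1 + (-363/5536)·1 + 60/173·1 = 1 ✓
b·c: (-363/5536)·(-16/11) + 60/173·7/6 = 1/2 ✓
b·c²: (-363/5536)·256/121 + 60/173·49/36 = 1/3 ✓
b·Ac: 60/173·173/360 = 1/6 ✓; 3 stages ⇒ order 3.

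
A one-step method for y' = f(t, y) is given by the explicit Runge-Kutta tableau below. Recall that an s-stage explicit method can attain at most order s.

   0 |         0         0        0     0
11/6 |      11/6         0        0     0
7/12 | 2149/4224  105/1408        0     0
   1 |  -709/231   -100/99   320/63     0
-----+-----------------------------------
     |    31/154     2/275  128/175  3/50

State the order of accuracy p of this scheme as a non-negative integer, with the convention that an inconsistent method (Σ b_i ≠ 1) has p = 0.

4

b = (31/154, 2/275, 128/175, 3/50)
c = (0, 11/6, 7/12, 1)
Ac = (0, 0, 35/256, 10/9)
Σ b_i: 31/154·1 + 2/275·1 + 128/175·1 + 3/50·1 = 1 ✓
b·c: 2/275·11/6 + 128/175·7/12 + 3/50·1 = 1/2 ✓
b·c²: 2/275·121/36 + 128/175·49/144 + 3/50·1 = 1/3 ✓
b·Ac: 128/175·35/256 + 3/50·10/9 = 1/6 ✓
b·c³: 2/275·1331/216 + 128/175·343/1728 + 3/50·1 = 1/4 ✓
b·(c∘Ac): 128/175·245/3072 + 3/50·10/9 = 1/8 ✓
b·Ac²: 128/175·385/1536 + 3/50·(-5/3) = 1/12 ✓
b·A²c: 3/50·25/36 = 1/24 ✓; 4 stages ⇒ order 4.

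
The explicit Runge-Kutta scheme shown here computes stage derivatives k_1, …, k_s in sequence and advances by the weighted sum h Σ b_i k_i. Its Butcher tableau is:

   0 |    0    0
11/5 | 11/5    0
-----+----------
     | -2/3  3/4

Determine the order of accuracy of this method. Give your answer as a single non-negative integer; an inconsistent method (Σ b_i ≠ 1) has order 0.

b = (-2/3, 3/4)
c = (0, 11/5)
Σ b_i: (-2/3)·1 + 3/4·1 = 1/12 ≠ 1 ⇒ order 0.

0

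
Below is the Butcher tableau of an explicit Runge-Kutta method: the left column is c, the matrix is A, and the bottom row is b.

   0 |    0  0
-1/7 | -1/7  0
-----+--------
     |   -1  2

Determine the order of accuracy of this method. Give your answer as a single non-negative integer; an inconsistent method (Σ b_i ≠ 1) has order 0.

1

b = (-1, 2)
c = (0, -1/7)
Σ b_i: (-1)·1 + 2·1 = 1 ✓
b·c: 2·(-1/7) = -2/7 ≠ 1/2 ⇒ order 1.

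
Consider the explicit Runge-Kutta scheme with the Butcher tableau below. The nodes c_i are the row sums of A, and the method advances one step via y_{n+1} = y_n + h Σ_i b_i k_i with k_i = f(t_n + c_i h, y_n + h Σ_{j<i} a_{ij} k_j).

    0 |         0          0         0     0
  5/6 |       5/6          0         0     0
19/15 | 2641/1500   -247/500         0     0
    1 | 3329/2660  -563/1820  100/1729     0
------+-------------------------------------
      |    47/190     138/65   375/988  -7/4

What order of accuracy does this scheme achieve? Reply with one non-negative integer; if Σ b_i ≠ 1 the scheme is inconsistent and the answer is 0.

b = (47/190, 138/65, 375/988, -7/4)
c = (0, 5/6, 19/15, 1)
Ac = (0, 0, -247/600, -31/168)
Σ b_i: 47/190·1 + 138/65·1 + 375/988·1 + (-7/4)·1 = 1 ✓
b·c: 138/65·5/6 + 375/988·19/15 + (-7/4)·1 = 1/2 ✓
b·c²: 138/65·25/36 + 375/988·361/225 + (-7/4)·1 = 1/3 ✓
b·Ac: 375/988·(-247/600) + (-7/4)·(-31/168) = 1/6 ✓
b·c³: 138/65·125/216 + 375/988·6859/3375 + (-7/4)·1 = 1/4 ✓
b·(c∘Ac): 375/988·(-4693/9000) + (-7/4)·(-31/168) = 1/8 ✓
b·Ac²: 375/988·(-247/720) + (-7/4)·(-41/336) = 1/12 ✓
b·A²c: (-7/4)·(-1/42) = 1/24 ✓; 4 stages ⇒ order 4.

4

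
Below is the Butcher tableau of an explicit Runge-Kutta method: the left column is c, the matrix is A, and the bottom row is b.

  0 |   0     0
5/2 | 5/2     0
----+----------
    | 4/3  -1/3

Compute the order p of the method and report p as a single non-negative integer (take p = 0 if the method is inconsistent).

b = (4/3, -1/3)
c = (0, 5/2)
Σ b_i: 4/3·1 + (-1/3)·1 = 1 ✓
b·c: (-1/3)·5/2 = -5/6 ≠ 1/2 ⇒ order 1.

1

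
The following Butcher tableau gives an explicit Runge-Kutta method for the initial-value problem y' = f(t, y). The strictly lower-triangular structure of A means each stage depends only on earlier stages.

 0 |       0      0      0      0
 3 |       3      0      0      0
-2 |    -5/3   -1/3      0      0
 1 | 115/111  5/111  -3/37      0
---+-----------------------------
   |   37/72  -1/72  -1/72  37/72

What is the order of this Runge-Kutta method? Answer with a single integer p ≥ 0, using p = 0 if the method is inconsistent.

b = (37/72, -1/72, -1/72, 37/72)
c = (0, 3, -2, 1)
Ac = (0, 0, -1, 11/37)
Σ b_i: 37/72·1 + (-1/72)·1 + (-1/72)·1 + 37/72·1 = 1 ✓
b·c: (-1/72)·3 + (-1/72)·(-2) + 37/72·1 = 1/2 ✓
b·c²: (-1/72)·9 + (-1/72)·4 + 37/72·1 = 1/3 ✓
b·Ac: (-1/72)·(-1) + 37/72·11/37 = 1/6 ✓
b·c³: (-1/72)·27 + (-1/72)·(-8) + 37/72·1 = 1/4 ✓
b·(c∘Ac): (-1/72)·2 + 37/72·11/37 = 1/8 ✓
b·Ac²: (-1/72)·(-3) + 37/72·3/37 = 1/12 ✓
b·A²c: 37/72·3/37 = 1/24 ✓; 4 stages ⇒ order 4.

4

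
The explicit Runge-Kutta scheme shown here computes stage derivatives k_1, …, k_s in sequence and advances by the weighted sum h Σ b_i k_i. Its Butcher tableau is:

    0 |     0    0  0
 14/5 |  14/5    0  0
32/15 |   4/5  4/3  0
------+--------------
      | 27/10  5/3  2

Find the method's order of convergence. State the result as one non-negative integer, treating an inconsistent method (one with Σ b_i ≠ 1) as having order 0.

0

b = (27/10, 5/3, 2)
c = (0, 14/5, 32/15)
Ac = (0, 0, 56/15)
Σ b_i: 27/10·1 + 5/3·1 + 2·1 = 191/30 ≠ 1 ⇒ order 0.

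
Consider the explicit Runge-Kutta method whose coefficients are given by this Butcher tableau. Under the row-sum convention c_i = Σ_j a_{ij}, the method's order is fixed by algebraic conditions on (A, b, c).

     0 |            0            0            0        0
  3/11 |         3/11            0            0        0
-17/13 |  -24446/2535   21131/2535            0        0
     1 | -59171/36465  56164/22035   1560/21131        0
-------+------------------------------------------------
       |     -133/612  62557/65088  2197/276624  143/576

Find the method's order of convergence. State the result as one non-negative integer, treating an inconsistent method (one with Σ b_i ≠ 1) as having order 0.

b = (-133/612, 62557/65088, 2197/276624, 143/576)
c = (0, 3/11, -17/13, 1)
Ac = (0, 0, 1921/845, 428/715)
Σ b_i: (-133/612)·1 + 62557/65088·1 + 2197/276624·1 + 143/576·1 = 1 ✓
b·c: 62557/65088·3/11 + 2197/276624·(-17/13) + 143/576·1 = 1/2 ✓
b·c²: 62557/65088·9/121 + 2197/276624·289/169 + 143/576·1 = 1/3 ✓
b·Ac: 2197/276624·1921/845 + 143/576·428/715 = 1/6 ✓
b·c³: 62557/65088·27/1331 + 2197/276624·(-4913/2197) + 143/576·1 = 1/4 ✓
b·(c∘Ac): 2197/276624·(-32657/10985) + 143/576·428/715 = 1/8 ✓
b·Ac²: 2197/276624·5763/9295 + 143/576·2484/7865 = 1/12 ✓
b·A²c: 143/576·24/143 = 1/24 ✓; 4 stages ⇒ order 4.

4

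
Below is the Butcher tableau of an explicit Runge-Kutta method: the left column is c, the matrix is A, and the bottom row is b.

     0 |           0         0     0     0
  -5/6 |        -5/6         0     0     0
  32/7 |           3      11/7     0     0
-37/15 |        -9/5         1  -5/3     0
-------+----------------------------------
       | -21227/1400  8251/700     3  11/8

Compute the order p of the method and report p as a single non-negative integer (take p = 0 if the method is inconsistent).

b = (-21227/1400, 8251/700, 3, 11/8)
c = (0, -5/6, 32/7, -37/15)
Ac = (0, 0, -55/42, -355/42)
Σ b_i: (-21227/1400)·1 + 8251/700·1 + 3·1 + 11/8·1 = 1 ✓
b·c: 8251/700·(-5/6) + 3·32/7 + 11/8·(-37/15) = 1/2 ✓
b·c²: 8251/700·25/36 + 3·1024/49 + 11/8·1369/225 = 13978907/176400 ≠ 1/3 ⇒ order 2.
b·Ac: 3·(-55/42) + 11/8·(-355/42) = -5225/336 ≠ 1/6

2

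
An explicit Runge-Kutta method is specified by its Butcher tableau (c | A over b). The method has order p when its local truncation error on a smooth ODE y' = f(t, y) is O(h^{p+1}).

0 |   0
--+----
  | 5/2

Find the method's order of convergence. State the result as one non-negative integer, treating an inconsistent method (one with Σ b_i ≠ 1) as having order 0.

b = (5/2)
c = (0)
Σ b_i: 5/2·1 = 5/2 ≠ 1 ⇒ order 0.

0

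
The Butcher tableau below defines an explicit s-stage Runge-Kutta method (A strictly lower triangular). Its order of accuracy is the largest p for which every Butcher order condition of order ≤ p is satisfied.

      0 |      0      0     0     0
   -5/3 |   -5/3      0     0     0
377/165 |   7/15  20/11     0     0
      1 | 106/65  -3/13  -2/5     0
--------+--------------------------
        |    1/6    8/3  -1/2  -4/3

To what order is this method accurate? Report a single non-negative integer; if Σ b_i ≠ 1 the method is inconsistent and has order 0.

b = (1/6, 8/3, -1/2, -4/3)
c = (0, -5/3, 377/165, 1)
Ac = (0, 0, -100/33, -5677/10725)
Σ b_i: 1/6·1 + 8/3·1 + (-1/2)·1 + (-4/3)·1 = 1 ✓
b·c: 8/3·(-5/3) + (-1/2)·377/165 + (-4/3)·1 = -6851/990 ≠ 1/2 ⇒ order 1.

1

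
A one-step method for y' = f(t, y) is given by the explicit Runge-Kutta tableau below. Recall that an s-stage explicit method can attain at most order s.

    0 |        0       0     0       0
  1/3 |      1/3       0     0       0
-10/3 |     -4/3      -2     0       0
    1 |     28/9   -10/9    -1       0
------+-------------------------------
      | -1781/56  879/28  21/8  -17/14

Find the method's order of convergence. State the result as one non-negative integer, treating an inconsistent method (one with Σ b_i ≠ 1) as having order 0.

b = (-1781/56, 879/28, 21/8, -17/14)
c = (0, 1/3, -10/3, 1)
Ac = (0, 0, -2/3, 80/27)
Σ b_i: (-1781/56)·1 + 879/28·1 + 21/8·1 + (-17/14)·1 = 1 ✓
b·c: 879/28·1/3 + 21/8·(-10/3) + (-17/14)·1 = 1/2 ✓
b·c²: 879/28·1/9 + 21/8·100/9 + (-17/14)·1 = 2641/84 ≠ 1/3 ⇒ order 2.
b·Ac: 21/8·(-2/3) + (-17/14)·80/27 = -4043/756 ≠ 1/6

2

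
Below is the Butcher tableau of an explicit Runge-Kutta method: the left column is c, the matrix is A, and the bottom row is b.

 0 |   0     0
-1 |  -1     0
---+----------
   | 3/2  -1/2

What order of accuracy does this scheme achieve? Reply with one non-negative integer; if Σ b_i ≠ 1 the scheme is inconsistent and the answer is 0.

b = (3/2, -1/2)
c = (0, -1)
Σ b_i: 3/2·1 + (-1/2)·1 = 1 ✓
b·c: (-1/2)·(-1) = 1/2 ✓; 2 stages ⇒ order 2.

2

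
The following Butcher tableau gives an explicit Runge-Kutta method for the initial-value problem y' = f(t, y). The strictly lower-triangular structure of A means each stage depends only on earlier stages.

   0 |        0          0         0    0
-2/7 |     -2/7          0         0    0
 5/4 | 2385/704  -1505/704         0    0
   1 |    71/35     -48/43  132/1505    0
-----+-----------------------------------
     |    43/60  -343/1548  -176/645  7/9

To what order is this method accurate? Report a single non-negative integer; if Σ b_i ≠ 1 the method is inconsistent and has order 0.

4

b = (43/60, -343/1548, -176/645, 7/9)
c = (0, -2/7, 5/4, 1)
Ac = (0, 0, 215/352, 3/7)
Σ b_i: 43/60·1 + (-343/1548)·1 + (-176/645)·1 + 7/9·1 = 1 ✓
b·c: (-343/1548)·(-2/7) + (-176/645)·5/4 + 7/9·1 = 1/2 ✓
b·c²: (-343/1548)·4/49 + (-176/645)·25/16 + 7/9·1 = 1/3 ✓
b·Ac: (-176/645)·215/352 + 7/9·3/7 = 1/6 ✓
b·c³: (-343/1548)·(-8/343) + (-176/645)·125/64 + 7/9·1 = 1/4 ✓
b·(c∘Ac): (-176/645)·1075/1408 + 7/9·3/7 = 1/8 ✓
b·Ac²: (-176/645)·(-215/1232) + 7/9·9/196 = 1/12 ✓
b·A²c: 7/9·3/56 = 1/24 ✓; 4 stages ⇒ order 4.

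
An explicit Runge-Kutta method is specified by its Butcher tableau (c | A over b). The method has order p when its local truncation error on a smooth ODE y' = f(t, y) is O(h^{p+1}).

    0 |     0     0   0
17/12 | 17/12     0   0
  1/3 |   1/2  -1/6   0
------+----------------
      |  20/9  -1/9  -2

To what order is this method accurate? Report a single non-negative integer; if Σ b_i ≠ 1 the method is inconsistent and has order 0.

b = (20/9, -1/9, -2)
c = (0, 17/12, 1/3)
Ac = (0, 0, -17/72)
Σ b_i: 20/9·1 + (-1/9)·1 + (-2)·1 = 1/9 ≠ 1 ⇒ order 0.

0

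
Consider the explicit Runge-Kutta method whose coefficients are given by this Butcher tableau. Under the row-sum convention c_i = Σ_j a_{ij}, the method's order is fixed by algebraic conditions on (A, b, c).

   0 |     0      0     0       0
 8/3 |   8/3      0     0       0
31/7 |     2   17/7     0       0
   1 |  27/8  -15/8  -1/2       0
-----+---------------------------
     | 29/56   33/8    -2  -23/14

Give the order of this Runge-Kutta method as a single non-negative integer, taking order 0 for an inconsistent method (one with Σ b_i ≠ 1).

b = (29/56, 33/8, -2, -23/14)
c = (0, 8/3, 31/7, 1)
Ac = (0, 0, 136/21, -101/14)
Σ b_i: 29/56·1 + 33/8·1 + (-2)·1 + (-23/14)·1 = 1 ✓
b·c: 33/8·8/3 + (-2)·31/7 + (-23/14)·1 = 1/2 ✓
b·c²: 33/8·64/9 + (-2)·961/49 + (-23/14)·1 = -3391/294 ≠ 1/3 ⇒ order 2.
b·Ac: (-2)·136/21 + (-23/14)·(-101/14) = -647/588 ≠ 1/6

2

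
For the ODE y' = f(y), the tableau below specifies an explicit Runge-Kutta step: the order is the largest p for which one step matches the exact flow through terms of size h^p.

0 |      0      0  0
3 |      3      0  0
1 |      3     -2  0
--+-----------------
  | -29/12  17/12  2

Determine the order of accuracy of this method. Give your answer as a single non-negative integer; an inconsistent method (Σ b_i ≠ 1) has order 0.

b = (-29/12, 17/12, 2)
c = (0, 3, 1)
Ac = (0, 0, -6)
Σ b_i: (-29/12)·1 + 17/12·1 + 2·1 = 1 ✓
b·c: 17/12·3 + 2·1 = 25/4 ≠ 1/2 ⇒ order 1.

1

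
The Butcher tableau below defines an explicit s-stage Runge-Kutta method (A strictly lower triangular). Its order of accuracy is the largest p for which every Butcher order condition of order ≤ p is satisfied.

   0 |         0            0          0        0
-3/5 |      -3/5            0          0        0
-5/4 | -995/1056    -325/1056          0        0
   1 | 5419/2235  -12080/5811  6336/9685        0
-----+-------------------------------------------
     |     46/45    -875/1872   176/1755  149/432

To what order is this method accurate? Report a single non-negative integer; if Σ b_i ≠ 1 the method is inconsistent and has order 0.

4

b = (46/45, -875/1872, 176/1755, 149/432)
c = (0, -3/5, -5/4, 1)
Ac = (0, 0, 65/352, 64/149)
Σ b_i: 46/45·1 + (-875/1872)·1 + 176/1755·1 + 149/432·1 = 1 ✓
b·c: (-875/1872)·(-3/5) + 176/1755·(-5/4) + 149/432·1 = 1/2 ✓
b·c²: (-875/1872)·9/25 + 176/1755·25/16 + 149/432·1 = 1/3 ✓
b·Ac: 176/1755·65/352 + 149/432·64/149 = 1/6 ✓
b·c³: (-875/1872)·(-27/125) + 176/1755·(-125/64) + 149/432·1 = 1/4 ✓
b·(c∘Ac): 176/1755·(-325/1408) + 149/432·64/149 = 1/8 ✓
b·Ac²: 176/1755·(-39/352) + 149/432·204/745 = 1/12 ✓
b·A²c: 149/432·18/149 = 1/24 ✓; 4 stages ⇒ order 4.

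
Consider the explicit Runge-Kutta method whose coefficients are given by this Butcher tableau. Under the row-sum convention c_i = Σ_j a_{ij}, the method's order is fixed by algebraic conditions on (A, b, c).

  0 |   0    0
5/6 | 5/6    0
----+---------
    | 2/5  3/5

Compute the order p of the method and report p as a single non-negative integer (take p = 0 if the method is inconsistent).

2

b = (2/5, 3/5)
c = (0, 5/6)
Σ b_i: 2/5·1 + 3/5·1 = 1 ✓
b·c: 3/5·5/6 = 1/2 ✓; 2 stages ⇒ order 2.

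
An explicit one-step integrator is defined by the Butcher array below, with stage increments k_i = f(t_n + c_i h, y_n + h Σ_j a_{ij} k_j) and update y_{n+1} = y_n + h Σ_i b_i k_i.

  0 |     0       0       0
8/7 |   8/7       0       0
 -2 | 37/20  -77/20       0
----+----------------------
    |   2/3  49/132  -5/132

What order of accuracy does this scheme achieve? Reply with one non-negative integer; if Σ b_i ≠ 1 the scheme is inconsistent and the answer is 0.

b = (2/3, 49/132, -5/132)
c = (0, 8/7, -2)
Ac = (0, 0, -22/5)
Σ b_i: 2/3·1 + 49/132·1 + (-5/132)·1 = 1 ✓
b·c: 49/132·8/7 + (-5/132)·(-2) = 1/2 ✓
b·c²: 49/132·64/49 + (-5/132)·4 = 1/3 ✓
b·Ac: (-5/132)·(-22/5) = 1/6 ✓; 3 stages ⇒ order 3.

3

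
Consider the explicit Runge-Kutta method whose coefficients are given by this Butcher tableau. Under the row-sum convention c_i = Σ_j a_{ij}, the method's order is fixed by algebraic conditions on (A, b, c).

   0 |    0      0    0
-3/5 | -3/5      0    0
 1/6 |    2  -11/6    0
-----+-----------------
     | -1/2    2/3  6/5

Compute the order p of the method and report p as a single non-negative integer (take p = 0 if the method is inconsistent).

b = (-1/2, 2/3, 6/5)
c = (0, -3/5, 1/6)
Ac = (0, 0, 11/10)
Σ b_i: (-1/2)·1 + 2/3·1 + 6/5·1 = 41/30 ≠ 1 ⇒ order 0.

0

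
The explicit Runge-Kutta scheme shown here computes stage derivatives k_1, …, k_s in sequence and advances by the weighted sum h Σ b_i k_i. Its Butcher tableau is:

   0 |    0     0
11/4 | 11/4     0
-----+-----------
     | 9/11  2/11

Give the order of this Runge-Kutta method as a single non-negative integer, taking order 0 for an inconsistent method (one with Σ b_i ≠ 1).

b = (9/11, 2/11)
c = (0, 11/4)
Σ b_i: 9/11·1 + 2/11·1 = 1 ✓
b·c: 2/11·11/4 = 1/2 ✓; 2 stages ⇒ order 2.

2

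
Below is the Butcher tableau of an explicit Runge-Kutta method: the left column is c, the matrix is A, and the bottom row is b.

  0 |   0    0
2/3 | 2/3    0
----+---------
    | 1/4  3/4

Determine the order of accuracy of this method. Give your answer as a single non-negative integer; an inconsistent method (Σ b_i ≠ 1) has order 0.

b = (1/4, 3/4)
c = (0, 2/3)
Σ b_i: 1/4·1 + 3/4·1 = 1 ✓
b·c: 3/4·2/3 = 1/2 ✓; 2 stages ⇒ order 2.

2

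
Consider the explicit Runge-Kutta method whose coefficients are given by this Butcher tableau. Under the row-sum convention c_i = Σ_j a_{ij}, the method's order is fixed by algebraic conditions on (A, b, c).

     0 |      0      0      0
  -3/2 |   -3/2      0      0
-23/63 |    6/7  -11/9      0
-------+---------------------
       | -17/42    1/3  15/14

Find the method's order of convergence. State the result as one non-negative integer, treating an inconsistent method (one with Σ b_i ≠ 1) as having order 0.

1

b = (-17/42, 1/3, 15/14)
c = (0, -3/2, -23/63)
Ac = (0, 0, 11/6)
Σ b_i: (-17/42)·1 + 1/3·1 + 15/14·1 = 1 ✓
b·c: 1/3·(-3/2) + 15/14·(-23/63) = -131/147 ≠ 1/2 ⇒ order 1.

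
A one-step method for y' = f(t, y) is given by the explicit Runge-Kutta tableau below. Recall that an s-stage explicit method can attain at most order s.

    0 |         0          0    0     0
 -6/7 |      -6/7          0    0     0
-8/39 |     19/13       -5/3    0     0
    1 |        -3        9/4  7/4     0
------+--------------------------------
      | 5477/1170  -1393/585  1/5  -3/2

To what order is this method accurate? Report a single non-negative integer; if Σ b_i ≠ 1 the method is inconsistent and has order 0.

b = (5477/1170, -1393/585, 1/5, -3/2)
c = (0, -6/7, -8/39, 1)
Ac = (0, 0, 10/7, -1249/546)
Σ b_i: 5477/1170·1 + (-1393/585)·1 + 1/5·1 + (-3/2)·1 = 1 ✓
b·c: (-1393/585)·(-6/7) + 1/5·(-8/39) + (-3/2)·1 = 1/2 ✓
b·c²: (-1393/585)·36/49 + 1/5·64/1521 + (-3/2)·1 = -345073/106470 ≠ 1/3 ⇒ order 2.
b·Ac: 1/5·10/7 + (-3/2)·(-1249/546) = 1353/364 ≠ 1/6

2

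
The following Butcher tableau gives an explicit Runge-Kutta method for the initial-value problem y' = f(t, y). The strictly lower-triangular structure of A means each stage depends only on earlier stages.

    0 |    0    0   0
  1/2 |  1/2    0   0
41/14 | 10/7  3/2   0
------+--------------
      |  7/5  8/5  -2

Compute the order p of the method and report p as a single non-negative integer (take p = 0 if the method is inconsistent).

1

b = (7/5, 8/5, -2)
c = (0, 1/2, 41/14)
Ac = (0, 0, 3/4)
Σ b_i: 7/5·1 + 8/5·1 + (-2)·1 = 1 ✓
b·c: 8/5·1/2 + (-2)·41/14 = -177/35 ≠ 1/2 ⇒ order 1.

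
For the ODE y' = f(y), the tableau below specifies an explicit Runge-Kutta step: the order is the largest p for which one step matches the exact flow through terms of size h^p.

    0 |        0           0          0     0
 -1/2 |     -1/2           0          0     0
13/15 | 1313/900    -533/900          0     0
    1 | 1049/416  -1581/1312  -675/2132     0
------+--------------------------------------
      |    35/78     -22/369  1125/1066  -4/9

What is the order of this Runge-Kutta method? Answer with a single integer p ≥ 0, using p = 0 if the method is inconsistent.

4

b = (35/78, -22/369, 1125/1066, -4/9)
c = (0, -1/2, 13/15, 1)
Ac = (0, 0, 533/1800, 21/64)
Σ b_i: 35/78·1 + (-22/369)·1 + 1125/1066·1 + (-4/9)·1 = 1 ✓
b·c: (-22/369)·(-1/2) + 1125/1066·13/15 + (-4/9)·1 = 1/2 ✓
b·c²: (-22/369)·1/4 + 1125/1066·169/225 + (-4/9)·1 = 1/3 ✓
b·Ac: 1125/1066·533/1800 + (-4/9)·21/64 = 1/6 ✓
b·c³: (-22/369)·(-1/8) + 1125/1066·2197/3375 + (-4/9)·1 = 1/4 ✓
b·(c∘Ac): 1125/1066·6929/27000 + (-4/9)·21/64 = 1/8 ✓
b·Ac²: 1125/1066·(-533/3600) + (-4/9)·(-69/128) = 1/12 ✓
b·A²c: (-4/9)·(-3/32) = 1/24 ✓; 4 stages ⇒ order 4.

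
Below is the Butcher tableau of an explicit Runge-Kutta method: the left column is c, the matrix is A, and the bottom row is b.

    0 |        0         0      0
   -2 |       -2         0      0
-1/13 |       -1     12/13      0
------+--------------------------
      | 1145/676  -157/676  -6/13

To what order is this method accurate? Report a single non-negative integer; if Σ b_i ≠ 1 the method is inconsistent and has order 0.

b = (1145/676, -157/676, -6/13)
c = (0, -2, -1/13)
Ac = (0, 0, -24/13)
Σ b_i: 1145/676·1 + (-157/676)·1 + (-6/13)·1 = 1 ✓
b·c: (-157/676)·(-2) + (-6/13)·(-1/13) = 1/2 ✓
b·c²: (-157/676)·4 + (-6/13)·1/169 = -2047/2197 ≠ 1/3 ⇒ order 2.
b·Ac: (-6/13)·(-24/13) = 144/169 ≠ 1/6

2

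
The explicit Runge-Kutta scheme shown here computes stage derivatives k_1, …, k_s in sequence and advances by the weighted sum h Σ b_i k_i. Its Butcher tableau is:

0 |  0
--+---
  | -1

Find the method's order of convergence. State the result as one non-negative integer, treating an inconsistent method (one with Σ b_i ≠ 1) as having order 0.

0

b = (-1)
c = (0)
Σ b_i: (-1)·1 = -1 ≠ 1 ⇒ order 0.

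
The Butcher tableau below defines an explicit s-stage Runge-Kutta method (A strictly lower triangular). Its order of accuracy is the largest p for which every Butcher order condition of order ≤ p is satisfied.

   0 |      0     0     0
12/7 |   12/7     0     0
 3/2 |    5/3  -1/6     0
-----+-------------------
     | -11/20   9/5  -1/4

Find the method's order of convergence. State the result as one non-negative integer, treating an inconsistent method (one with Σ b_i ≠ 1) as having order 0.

1

b = (-11/20, 9/5, -1/4)
c = (0, 12/7, 3/2)
Ac = (0, 0, -2/7)
Σ b_i: (-11/20)·1 + 9/5·1 + (-1/4)·1 = 1 ✓
b·c: 9/5·12/7 + (-1/4)·3/2 = 759/280 ≠ 1/2 ⇒ order 1.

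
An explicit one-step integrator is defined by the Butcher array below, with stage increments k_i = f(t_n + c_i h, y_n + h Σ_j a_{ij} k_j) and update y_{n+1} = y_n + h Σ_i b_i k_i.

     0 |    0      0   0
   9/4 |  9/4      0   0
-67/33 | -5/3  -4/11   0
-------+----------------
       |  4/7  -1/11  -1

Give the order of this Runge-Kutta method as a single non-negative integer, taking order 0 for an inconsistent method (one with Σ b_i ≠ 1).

b = (4/7, -1/11, -1)
c = (0, 9/4, -67/33)
Ac = (0, 0, -9/11)
Σ b_i: 4/7·1 + (-1/11)·1 + (-1)·1 = -40/77 ≠ 1 ⇒ order 0.

0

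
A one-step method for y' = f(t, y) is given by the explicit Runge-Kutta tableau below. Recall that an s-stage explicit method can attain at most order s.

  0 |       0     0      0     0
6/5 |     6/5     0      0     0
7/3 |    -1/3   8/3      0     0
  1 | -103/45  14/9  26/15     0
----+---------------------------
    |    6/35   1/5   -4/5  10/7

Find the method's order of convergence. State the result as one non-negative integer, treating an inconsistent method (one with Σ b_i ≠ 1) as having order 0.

b = (6/35, 1/5, -4/5, 10/7)
c = (0, 6/5, 7/3, 1)
Ac = (0, 0, 16/5, 266/45)
Σ b_i: 6/35·1 + 1/5·1 + (-4/5)·1 + 10/7·1 = 1 ✓
b·c: 1/5·6/5 + (-4/5)·7/3 + 10/7·1 = -104/525 ≠ 1/2 ⇒ order 1.

1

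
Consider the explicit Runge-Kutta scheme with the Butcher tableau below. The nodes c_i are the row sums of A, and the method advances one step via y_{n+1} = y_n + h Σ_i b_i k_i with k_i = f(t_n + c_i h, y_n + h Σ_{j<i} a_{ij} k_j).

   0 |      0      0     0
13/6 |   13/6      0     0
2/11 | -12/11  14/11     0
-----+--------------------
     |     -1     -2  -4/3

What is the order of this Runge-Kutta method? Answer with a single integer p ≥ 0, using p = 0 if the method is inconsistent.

b = (-1, -2, -4/3)
c = (0, 13/6, 2/11)
Ac = (0, 0, 91/33)
Σ b_i: (-1)·1 + (-2)·1 + (-4/3)·1 = -13/3 ≠ 1 ⇒ order 0.

0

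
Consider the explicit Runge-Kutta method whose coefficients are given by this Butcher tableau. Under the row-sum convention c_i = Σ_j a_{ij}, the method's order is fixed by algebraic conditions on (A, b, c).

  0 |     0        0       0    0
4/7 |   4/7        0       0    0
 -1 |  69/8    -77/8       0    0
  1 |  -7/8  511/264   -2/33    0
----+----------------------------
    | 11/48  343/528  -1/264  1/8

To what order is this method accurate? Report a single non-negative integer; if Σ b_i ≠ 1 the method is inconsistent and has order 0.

4

b = (11/48, 343/528, -1/264, 1/8)
c = (0, 4/7, -1, 1)
Ac = (0, 0, -11/2, 7/6)
Σ b_i: 11/48·1 + 343/528·1 + (-1/264)·1 + 1/8·1 = 1 ✓
b·c: 343/528·4/7 + (-1/264)·(-1) + 1/8·1 = 1/2 ✓
b·c²: 343/528·16/49 + (-1/264)·1 + 1/8·1 = 1/3 ✓
b·Ac: (-1/264)·(-11/2) + 1/8·7/6 = 1/6 ✓
b·c³: 343/528·64/343 + (-1/264)·(-1) + 1/8·1 = 1/4 ✓
b·(c∘Ac): (-1/264)·11/2 + 1/8·7/6 = 1/8 ✓
b·Ac²: (-1/264)·(-22/7) + 1/8·4/7 = 1/12 ✓
b·A²c: 1/8·1/3 = 1/24 ✓; 4 stages ⇒ order 4.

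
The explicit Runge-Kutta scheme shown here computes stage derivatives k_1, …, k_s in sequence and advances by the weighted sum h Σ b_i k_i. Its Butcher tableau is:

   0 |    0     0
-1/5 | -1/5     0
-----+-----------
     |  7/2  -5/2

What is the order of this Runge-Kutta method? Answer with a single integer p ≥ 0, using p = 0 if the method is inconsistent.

b = (7/2, -5/2)
c = (0, -1/5)
Σ b_i: 7/2·1 + (-5/2)·1 = 1 ✓
b·c: (-5/2)·(-1/5) = 1/2 ✓; 2 stages ⇒ order 2.

2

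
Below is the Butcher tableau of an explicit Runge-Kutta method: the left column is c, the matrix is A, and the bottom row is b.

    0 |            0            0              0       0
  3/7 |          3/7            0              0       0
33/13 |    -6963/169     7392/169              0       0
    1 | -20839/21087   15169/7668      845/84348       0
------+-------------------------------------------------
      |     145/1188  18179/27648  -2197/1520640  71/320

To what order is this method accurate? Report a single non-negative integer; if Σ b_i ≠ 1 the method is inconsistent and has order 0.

4

b = (145/1188, 18179/27648, -2197/1520640, 71/320)
c = (0, 3/7, 33/13, 1)
Ac = (0, 0, 3168/169, 62/71)
Σ b_i: 145/1188·1 + 18179/27648·1 + (-2197/1520640)·1 + 71/320·1 = 1 ✓
b·c: 18179/27648·3/7 + (-2197/1520640)·33/13 + 71/320·1 = 1/2 ✓
b·c²: 18179/27648·9/49 + (-2197/1520640)·1089/169 + 71/320·1 = 1/3 ✓
b·Ac: (-2197/1520640)·3168/169 + 71/320·62/71 = 1/6 ✓
b·c³: 18179/27648·27/343 + (-2197/1520640)·35937/2197 + 71/320·1 = 1/4 ✓
b·(c∘Ac): (-2197/1520640)·104544/2197 + 71/320·62/71 = 1/8 ✓
b·Ac²: (-2197/1520640)·9504/1183 + 71/320·638/1491 = 1/12 ✓
b·A²c: 71/320·40/213 = 1/24 ✓; 4 stages ⇒ order 4.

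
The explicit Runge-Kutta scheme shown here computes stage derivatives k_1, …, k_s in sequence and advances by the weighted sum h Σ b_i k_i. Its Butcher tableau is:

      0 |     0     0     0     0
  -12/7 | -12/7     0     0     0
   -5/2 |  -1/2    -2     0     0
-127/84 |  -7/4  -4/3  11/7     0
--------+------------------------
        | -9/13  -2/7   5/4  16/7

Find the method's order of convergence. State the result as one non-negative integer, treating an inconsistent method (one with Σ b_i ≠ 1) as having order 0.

b = (-9/13, -2/7, 5/4, 16/7)
c = (0, -12/7, -5/2, -127/84)
Ac = (0, 0, 24/7, -23/14)
Σ b_i: (-9/13)·1 + (-2/7)·1 + 5/4·1 + 16/7·1 = 133/52 ≠ 1 ⇒ order 0.

0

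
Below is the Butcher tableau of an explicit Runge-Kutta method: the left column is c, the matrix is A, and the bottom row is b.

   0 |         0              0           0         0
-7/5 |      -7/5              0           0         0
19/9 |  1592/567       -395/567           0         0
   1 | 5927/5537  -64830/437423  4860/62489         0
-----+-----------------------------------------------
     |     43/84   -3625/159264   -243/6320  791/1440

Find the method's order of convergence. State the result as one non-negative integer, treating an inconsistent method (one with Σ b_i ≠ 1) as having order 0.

b = (43/84, -3625/159264, -243/6320, 791/1440)
c = (0, -7/5, 19/9, 1)
Ac = (0, 0, 79/81, 42/113)
Σ b_i: 43/84·1 + (-3625/159264)·1 + (-243/6320)·1 + 791/1440·1 = 1 ✓
b·c: (-3625/159264)·(-7/5) + (-243/6320)·19/9 + 791/1440·1 = 1/2 ✓
b·c²: (-3625/159264)·49/25 + (-243/6320)·361/81 + 791/1440·1 = 1/3 ✓
b·Ac: (-243/6320)·79/81 + 791/1440·42/113 = 1/6 ✓
b·c³: (-3625/159264)·(-343/125) + (-243/6320)·6859/729 + 791/1440·1 = 1/4 ✓
b·(c∘Ac): (-243/6320)·1501/729 + 791/1440·42/113 = 1/8 ✓
b·Ac²: (-243/6320)·(-553/405) + 791/1440·222/3955 = 1/12 ✓
b·A²c: 791/1440·60/791 = 1/24 ✓; 4 stages ⇒ order 4.

4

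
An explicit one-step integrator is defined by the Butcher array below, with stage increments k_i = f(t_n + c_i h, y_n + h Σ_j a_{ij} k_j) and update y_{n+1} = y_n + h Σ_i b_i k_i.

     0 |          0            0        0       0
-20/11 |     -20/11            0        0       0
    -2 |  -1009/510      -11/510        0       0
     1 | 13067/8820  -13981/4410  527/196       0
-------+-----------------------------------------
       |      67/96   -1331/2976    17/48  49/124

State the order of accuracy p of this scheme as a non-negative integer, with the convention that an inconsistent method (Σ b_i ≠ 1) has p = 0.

4

b = (67/96, -1331/2976, 17/48, 49/124)
c = (0, -20/11, -2, 1)
Ac = (0, 0, 2/51, 341/882)
Σ b_i: 67/96·1 + (-1331/2976)·1 + 17/48·1 + 49/124·1 = 1 ✓
b·c: (-1331/2976)·(-20/11) + 17/48·(-2) + 49/124·1 = 1/2 ✓
b·c²: (-1331/2976)·400/121 + 17/48·4 + 49/124·1 = 1/3 ✓
b·Ac: 17/48·2/51 + 49/124·341/882 = 1/6 ✓
b·c³: (-1331/2976)·(-8000/1331) + 17/48·(-8) + 49/124·1 = 1/4 ✓
b·(c∘Ac): 17/48·(-4/51) + 49/124·341/882 = 1/8 ✓
b·Ac²: 17/48·(-40/561) + 49/124·1333/4851 = 1/12 ✓
b·A²c: 49/124·31/294 = 1/24 ✓; 4 stages ⇒ order 4.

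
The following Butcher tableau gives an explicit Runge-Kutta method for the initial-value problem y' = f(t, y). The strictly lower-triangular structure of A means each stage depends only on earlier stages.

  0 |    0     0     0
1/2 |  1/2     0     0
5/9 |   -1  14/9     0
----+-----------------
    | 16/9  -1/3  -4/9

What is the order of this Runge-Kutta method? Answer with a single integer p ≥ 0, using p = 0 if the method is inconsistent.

b = (16/9, -1/3, -4/9)
c = (0, 1/2, 5/9)
Ac = (0, 0, 7/9)
Σ b_i: 16/9·1 + (-1/3)·1 + (-4/9)·1 = 1 ✓
b·c: (-1/3)·1/2 + (-4/9)·5/9 = -67/162 ≠ 1/2 ⇒ order 1.

1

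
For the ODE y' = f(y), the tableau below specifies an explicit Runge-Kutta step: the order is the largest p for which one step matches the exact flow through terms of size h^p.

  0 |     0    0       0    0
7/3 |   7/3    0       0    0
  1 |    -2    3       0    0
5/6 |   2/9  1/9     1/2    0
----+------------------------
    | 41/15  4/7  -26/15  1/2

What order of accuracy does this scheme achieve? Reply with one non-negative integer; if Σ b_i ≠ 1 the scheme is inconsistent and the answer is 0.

b = (41/15, 4/7, -26/15, 1/2)
c = (0, 7/3, 1, 5/6)
Ac = (0, 0, 7, 41/54)
Σ b_i: 41/15·1 + 4/7·1 + (-26/15)·1 + 1/2·1 = 29/14 ≠ 1 ⇒ order 0.

0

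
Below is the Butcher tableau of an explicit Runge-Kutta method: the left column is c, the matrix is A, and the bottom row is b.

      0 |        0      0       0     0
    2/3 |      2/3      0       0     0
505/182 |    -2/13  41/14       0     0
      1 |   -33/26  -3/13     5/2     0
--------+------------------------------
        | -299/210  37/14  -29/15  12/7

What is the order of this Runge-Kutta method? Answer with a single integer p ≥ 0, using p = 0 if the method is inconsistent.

1

b = (-299/210, 37/14, -29/15, 12/7)
c = (0, 2/3, 505/182, 1)
Ac = (0, 0, 41/21, 2469/364)
Σ b_i: (-299/210)·1 + 37/14·1 + (-29/15)·1 + 12/7·1 = 1 ✓
b·c: 37/14·2/3 + (-29/15)·505/182 + 12/7·1 = -1031/546 ≠ 1/2 ⇒ order 1.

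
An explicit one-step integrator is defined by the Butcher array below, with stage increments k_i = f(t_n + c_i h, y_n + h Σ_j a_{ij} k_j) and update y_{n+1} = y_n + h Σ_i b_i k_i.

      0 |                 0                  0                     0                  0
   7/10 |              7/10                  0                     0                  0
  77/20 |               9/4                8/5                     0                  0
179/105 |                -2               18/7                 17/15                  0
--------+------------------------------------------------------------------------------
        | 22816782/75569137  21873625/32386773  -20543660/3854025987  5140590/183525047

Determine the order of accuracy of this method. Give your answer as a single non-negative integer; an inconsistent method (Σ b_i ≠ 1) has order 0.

3

b = (22816782/75569137, 21873625/32386773, -20543660/3854025987, 5140590/183525047)
c = (0, 7/10, 77/20, 179/105)
Ac = (0, 0, 28/25, 1849/300)
Σ b_i: 22816782/75569137·1 + 21873625/32386773·1 + (-20543660/3854025987)·1 + 5140590/183525047·1 = 1 ✓
b·c: 21873625/32386773·7/10 + (-20543660/3854025987)·77/20 + 5140590/183525047·179/105 = 1/2 ✓
b·c²: 21873625/32386773·49/100 + (-20543660/3854025987)·5929/400 + 5140590/183525047·32041/11025 = 1/3 ✓
b·Ac: (-20543660/3854025987)·28/25 + 5140590/183525047·1849/300 = 1/6 ✓
b·c³: 21873625/32386773·343/1000 + (-20543660/3854025987)·456533/8000 + 5140590/183525047·5735339/1157625 = 18021027517/272048893200 ≠ 1/4 ⇒ order 3.
b·(c∘Ac): (-20543660/3854025987)·539/125 + 5140590/183525047·330971/31500 = 146452831/539779550 ≠ 1/8
b·Ac²: (-20543660/3854025987)·98/125 + 5140590/183525047·108353/6000 = 3249391579/6477354600 ≠ 1/12
b·A²c: 5140590/183525047·476/375 = 9595768/269889775 ≠ 1/24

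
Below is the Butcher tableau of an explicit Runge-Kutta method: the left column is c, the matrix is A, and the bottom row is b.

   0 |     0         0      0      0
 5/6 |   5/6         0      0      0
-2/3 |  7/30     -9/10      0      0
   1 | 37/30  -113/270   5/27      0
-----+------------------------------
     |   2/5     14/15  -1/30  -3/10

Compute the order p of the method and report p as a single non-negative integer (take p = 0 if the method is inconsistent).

4

b = (2/5, 14/15, -1/30, -3/10)
c = (0, 5/6, -2/3, 1)
Ac = (0, 0, -3/4, -17/36)
Σ b_i: 2/5·1 + 14/15·1 + (-1/30)·1 + (-3/10)·1 = 1 ✓
b·c: 14/15·5/6 + (-1/30)·(-2/3) + (-3/10)·1 = 1/2 ✓
b·c²: 14/15·25/36 + (-1/30)·4/9 + (-3/10)·1 = 1/3 ✓
b·Ac: (-1/30)·(-3/4) + (-3/10)·(-17/36) = 1/6 ✓
b·c³: 14/15·125/216 + (-1/30)·(-8/27) + (-3/10)·1 = 1/4 ✓
b·(c∘Ac): (-1/30)·1/2 + (-3/10)·(-17/36) = 1/8 ✓
b·Ac²: (-1/30)·(-5/8) + (-3/10)·(-5/24) = 1/12 ✓
b·A²c: (-3/10)·(-5/36) = 1/24 ✓; 4 stages ⇒ order 4.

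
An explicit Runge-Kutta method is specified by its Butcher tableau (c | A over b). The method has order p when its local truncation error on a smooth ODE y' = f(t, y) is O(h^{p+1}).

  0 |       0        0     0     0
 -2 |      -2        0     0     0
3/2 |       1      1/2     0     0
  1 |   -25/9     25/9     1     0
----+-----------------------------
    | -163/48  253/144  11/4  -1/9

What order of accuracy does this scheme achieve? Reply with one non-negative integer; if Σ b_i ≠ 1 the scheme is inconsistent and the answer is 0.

2

b = (-163/48, 253/144, 11/4, -1/9)
c = (0, -2, 3/2, 1)
Ac = (0, 0, -1, -73/18)
Σ b_i: (-163/48)·1 + 253/144·1 + 11/4·1 + (-1/9)·1 = 1 ✓
b·c: 253/144·(-2) + 11/4·3/2 + (-1/9)·1 = 1/2 ✓
b·c²: 253/144·4 + 11/4·9/4 + (-1/9)·1 = 629/48 ≠ 1/3 ⇒ order 2.
b·Ac: 11/4·(-1) + (-1/9)·(-73/18) = -745/324 ≠ 1/6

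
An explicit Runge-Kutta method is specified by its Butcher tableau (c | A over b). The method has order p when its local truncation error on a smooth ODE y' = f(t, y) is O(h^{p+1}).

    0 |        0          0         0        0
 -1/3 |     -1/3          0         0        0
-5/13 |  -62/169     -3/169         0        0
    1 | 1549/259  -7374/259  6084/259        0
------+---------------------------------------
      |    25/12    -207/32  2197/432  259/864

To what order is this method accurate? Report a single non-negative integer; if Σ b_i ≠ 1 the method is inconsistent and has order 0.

4

b = (25/12, -207/32, 2197/432, 259/864)
c = (0, -1/3, -5/13, 1)
Ac = (0, 0, 1/169, 118/259)
Σ b_i: 25/12·1 + (-207/32)·1 + 2197/432·1 + 259/864·1 = 1 ✓
b·c: (-207/32)·(-1/3) + 2197/432·(-5/13) + 259/864·1 = 1/2 ✓
b·c²: (-207/32)·1/9 + 2197/432·25/169 + 259/864·1 = 1/3 ✓
b·Ac: 2197/432·1/169 + 259/864·118/259 = 1/6 ✓
b·c³: (-207/32)·(-1/27) + 2197/432·(-125/2197) + 259/864·1 = 1/4 ✓
b·(c∘Ac): 2197/432·(-5/2197) + 259/864·118/259 = 1/8 ✓
b·Ac²: 2197/432·(-1/507) + 259/864·242/777 = 1/12 ✓
b·A²c: 259/864·36/259 = 1/24 ✓; 4 stages ⇒ order 4.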